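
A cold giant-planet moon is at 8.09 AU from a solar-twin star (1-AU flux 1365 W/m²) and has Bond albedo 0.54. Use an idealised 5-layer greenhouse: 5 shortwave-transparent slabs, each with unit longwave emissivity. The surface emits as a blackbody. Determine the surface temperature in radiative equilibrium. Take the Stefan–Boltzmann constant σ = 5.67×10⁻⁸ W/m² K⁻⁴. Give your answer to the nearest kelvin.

Flux at the orbit: S = 1365/(8.09)² = 20.86 W/m².
Top-of-atmosphere balance: σT_e⁴ = S(1−α)/4 = 2.398 W/m² → T_e = 80.65 K.
For an N-layer opaque stack, T_s⁴ = (N+1)T_e⁴, hence T_s = (6)^(1/4)×80.65 K = 126.2 K.

126 K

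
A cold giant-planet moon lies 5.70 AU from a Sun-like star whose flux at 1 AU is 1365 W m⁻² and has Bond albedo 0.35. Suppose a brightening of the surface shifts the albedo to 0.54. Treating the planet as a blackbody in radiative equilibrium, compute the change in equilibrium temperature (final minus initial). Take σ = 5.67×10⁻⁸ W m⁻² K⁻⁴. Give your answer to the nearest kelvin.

-9 K

Irradiance scales as 1/d², so S = 1365 W m⁻² × (1/5.70)² = 42.01 W m⁻².
With α = 0.35, T₁ = 104.8 K.
After:  T₂ = [42.01·0.46/(4σ)]^(1/4) = 96.08 K.
ΔT = T₂ − T₁ = -8.674 K.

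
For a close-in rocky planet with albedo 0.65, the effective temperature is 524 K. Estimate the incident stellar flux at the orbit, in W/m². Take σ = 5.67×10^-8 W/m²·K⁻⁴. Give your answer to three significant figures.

Invert the energy balance for S: S = 4σT⁴/(1−α).
σT⁴ = 5.67×10⁻⁸·(524)⁴ = 4275 W/m².
So S = 4×4275/(1−0.65) = 48850 W/m².

48900 W/m²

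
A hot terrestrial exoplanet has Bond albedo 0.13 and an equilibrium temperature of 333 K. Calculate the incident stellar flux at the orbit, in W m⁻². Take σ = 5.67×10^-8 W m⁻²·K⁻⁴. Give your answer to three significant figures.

3210 W m⁻²

Invert the energy balance for S: S = 4σT⁴/(1−α).
σT⁴ = 5.67×10⁻⁸·(333)⁴ = 697.2 W m⁻².
S = 4·697.2/0.87 = 3206 W m⁻².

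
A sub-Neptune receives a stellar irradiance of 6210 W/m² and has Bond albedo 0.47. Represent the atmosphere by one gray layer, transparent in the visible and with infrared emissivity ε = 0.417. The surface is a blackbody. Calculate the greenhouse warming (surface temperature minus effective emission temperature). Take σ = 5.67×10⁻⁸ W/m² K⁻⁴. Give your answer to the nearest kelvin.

At the top of the atmosphere, σT_e⁴ = S(1−α)/4 = 822.8 W/m², giving T_e = 347.1 K.
For a single slab of emissivity ε, T_s⁴ = 2T_e⁴/(2−ε); thus T_s = 347.1·(1.263)^(1/4) = 368.0 K.
The atmosphere warms the surface by 20.89 K.

21 kelvin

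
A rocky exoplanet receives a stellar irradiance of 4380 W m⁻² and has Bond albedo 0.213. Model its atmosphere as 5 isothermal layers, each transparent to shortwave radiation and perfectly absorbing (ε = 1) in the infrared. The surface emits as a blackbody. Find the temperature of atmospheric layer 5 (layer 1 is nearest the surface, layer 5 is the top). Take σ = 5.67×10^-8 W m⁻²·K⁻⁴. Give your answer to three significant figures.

Top-of-atmosphere balance: σT_e⁴ = S(1−α)/4 = 861.8 W m⁻² → T_e = 351.1 K.
The net upward flux σT_e⁴ is constant between every pair of levels, so T_k⁴ = (N+1−k)T_e⁴.
T_5 = (1)^(1/4)·351.1 = 351.1 K.

351 K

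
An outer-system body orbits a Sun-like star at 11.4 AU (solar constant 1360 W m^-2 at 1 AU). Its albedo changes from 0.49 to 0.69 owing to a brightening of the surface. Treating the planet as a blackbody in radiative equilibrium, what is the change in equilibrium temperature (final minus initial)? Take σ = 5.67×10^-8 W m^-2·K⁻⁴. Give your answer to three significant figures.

By the inverse-square law, S = 1360/11.4² = 10.46 W m^-2.
Before: T₁ = [10.46·0.51/(4σ)]^(1/4) = 69.65 K.
With α = 0.69, T₂ = 61.50 K.
Change: 61.50 − 69.65 = -8.151 K.

-8.15 K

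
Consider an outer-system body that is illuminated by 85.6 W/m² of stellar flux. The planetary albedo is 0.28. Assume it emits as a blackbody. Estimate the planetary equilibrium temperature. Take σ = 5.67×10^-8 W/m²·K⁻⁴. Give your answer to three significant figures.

The planet absorbs (1−α)S over its disc πR² and re-emits over 4πR², so the mean absorbed flux is (1−0.28)·85.60/4 = 15.41 W/m².
In equilibrium σT⁴ equals this, so T = 128.4 K.

128 kelvin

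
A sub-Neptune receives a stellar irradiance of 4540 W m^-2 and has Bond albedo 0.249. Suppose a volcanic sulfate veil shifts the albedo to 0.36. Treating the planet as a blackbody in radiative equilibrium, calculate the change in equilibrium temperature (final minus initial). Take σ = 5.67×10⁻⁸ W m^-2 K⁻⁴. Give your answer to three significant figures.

-13.7 K

Before: T₁ = [4540·0.751/(4σ)]^(1/4) = 350.2 K.
With α = 0.36, T₂ = 336.4 K.
Change: 336.4 − 350.2 = -13.72 K.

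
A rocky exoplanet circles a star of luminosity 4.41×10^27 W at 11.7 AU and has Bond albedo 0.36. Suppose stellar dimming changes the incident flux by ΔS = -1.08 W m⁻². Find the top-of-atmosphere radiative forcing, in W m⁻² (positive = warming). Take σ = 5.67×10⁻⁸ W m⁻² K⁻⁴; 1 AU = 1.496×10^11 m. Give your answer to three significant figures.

-0.173 W m⁻²

Orbital distance: d = 11.7 AU = 1.750×10^12 m.
Flux at the orbit: S = L/(4πd²) = 4.41×10^27/(4π·(1.75×10^12)²) = 114.5 W m⁻².
Only a fraction (1−α) is absorbed and it's spread over 4πR², so ΔF = (1−α)ΔS/4 = -0.1728 W m⁻².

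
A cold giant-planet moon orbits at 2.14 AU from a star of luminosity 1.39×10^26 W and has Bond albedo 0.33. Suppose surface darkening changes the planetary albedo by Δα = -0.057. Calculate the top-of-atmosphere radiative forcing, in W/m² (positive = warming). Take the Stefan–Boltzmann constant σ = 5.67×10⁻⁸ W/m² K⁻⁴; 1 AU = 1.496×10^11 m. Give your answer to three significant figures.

Orbital distance: d = 2.14 AU = 3.201×10^11 m.
S = L/(4πd²) = 107.9 W/m².
TOA radiative forcing: ΔF = −S·Δα/4 = −107.9·(-0.057)/4 = 1.538 W/m².

1.54 W/m²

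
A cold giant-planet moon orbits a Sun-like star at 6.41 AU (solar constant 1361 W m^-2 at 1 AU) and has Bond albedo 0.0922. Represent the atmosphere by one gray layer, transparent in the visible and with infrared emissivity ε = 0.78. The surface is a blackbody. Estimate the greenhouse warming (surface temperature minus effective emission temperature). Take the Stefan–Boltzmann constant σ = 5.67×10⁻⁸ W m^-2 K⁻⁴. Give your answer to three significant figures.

14.1 kelvin

By the inverse-square law, S = 1361/6.41² = 33.12 W m^-2.
The planet radiates to space at T_e = [S(1−α)/(4σ)]^(1/4) = 107.3 K.
For a single slab of emissivity ε, T_s⁴ = 2T_e⁴/(2−ε); thus T_s = 107.3·(1.639)^(1/4) = 121.4 K.
T_s − T_e = 121.4 − 107.3 = 14.11 K.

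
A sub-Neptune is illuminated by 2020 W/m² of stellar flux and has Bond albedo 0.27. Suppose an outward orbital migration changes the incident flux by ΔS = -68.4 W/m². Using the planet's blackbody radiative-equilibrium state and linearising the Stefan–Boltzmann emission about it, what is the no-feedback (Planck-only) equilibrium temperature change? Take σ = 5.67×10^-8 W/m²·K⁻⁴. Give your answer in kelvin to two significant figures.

-2.4 K

Reference equilibrium: T_e = [S(1−α)/(4σ)]^(1/4) = 284.0 K.
Only a fraction (1−α) is absorbed and it's spread over 4πR², so ΔF = (1−α)ΔS/4 = -12.48 W/m².
The Planck feedback parameter is 4σT_e³ = 5.193 W/m²/K.
So ΔT₀ = -12.48/5.193 = -2.40 K.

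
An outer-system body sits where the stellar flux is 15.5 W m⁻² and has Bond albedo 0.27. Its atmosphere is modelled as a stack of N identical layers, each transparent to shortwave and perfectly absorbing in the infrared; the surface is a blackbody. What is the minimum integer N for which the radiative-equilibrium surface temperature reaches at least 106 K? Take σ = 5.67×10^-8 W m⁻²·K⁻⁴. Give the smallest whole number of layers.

2

Top-of-atmosphere balance: σT_e⁴ = S(1−α)/4 = 2.829 W m⁻² → T_e = 84.04 K.
Need (N+1)T_e⁴ ≥ T_s⁴, i.e. N+1 ≥ (106/84.04)⁴ = 2.531.
So N ≥ 1.531; the smallest integer is N = 2.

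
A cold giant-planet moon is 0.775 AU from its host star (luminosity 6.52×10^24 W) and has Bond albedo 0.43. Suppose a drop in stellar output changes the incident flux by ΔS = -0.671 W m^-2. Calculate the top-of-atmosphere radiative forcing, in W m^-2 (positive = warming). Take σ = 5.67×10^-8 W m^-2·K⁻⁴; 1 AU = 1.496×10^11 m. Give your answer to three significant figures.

Orbital distance: d = 0.775 AU = 1.159×10^11 m.
Flux at the orbit: S = L/(4πd²) = 6.52×10^24/(4π·(1.16×10^11)²) = 38.60 W m^-2.
ΔF = Δ[S(1−α)]/4 = (1−0.43)·-0.671/4 = -0.09562 W m^-2.

-0.0956 W m^-2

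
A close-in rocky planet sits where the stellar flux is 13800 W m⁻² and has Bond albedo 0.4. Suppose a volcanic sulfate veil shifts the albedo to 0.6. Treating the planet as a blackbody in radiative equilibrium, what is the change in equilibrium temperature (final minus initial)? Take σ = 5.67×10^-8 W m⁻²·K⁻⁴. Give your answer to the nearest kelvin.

With α = 0.4, T₁ = 437.1 K.
Final:   T₂ = [S(1−0.6)/(4σ)]^(1/4) = 395.0 K.
Change: 395.0 − 437.1 = -42.14 K.

-42 K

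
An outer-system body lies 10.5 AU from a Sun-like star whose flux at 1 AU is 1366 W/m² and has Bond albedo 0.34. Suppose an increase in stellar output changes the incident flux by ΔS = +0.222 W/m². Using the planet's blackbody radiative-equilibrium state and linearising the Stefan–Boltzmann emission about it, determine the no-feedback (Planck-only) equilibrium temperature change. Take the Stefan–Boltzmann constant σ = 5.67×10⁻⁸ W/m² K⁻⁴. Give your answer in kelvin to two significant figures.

0.35 kelvin

Flux at the orbit: S = 1366/(10.5)² = 12.39 W/m².
Unperturbed T_e = [12.39·(1−0.34)/(4σ)]^¼ = 77.49 K.
TOA radiative forcing: ΔF = (1−α)ΔS/4 = 0.66·(+0.222)/4 = 0.03663 W/m².
The Planck feedback parameter is 4σT_e³ = 0.1055 W/m²/K.
ΔT₀ = ΔF/λ_P = 0.03663/0.1055 = 0.347 K.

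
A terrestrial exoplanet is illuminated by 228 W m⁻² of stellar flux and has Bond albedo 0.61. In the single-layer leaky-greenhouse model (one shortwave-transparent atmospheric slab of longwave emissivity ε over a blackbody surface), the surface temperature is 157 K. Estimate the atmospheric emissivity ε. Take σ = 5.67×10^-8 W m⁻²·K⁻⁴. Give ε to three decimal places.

First, T_e = [228.0·(1−0.61)/(4σ)]^(1/4) = 140.7 K.
T_s⁴ = T_e⁴·2/(2−ε) → ε = 2 − 2(T_e/T_s)⁴ = 2 − 2·(140.7/157)⁴ = 0.7094.

0.709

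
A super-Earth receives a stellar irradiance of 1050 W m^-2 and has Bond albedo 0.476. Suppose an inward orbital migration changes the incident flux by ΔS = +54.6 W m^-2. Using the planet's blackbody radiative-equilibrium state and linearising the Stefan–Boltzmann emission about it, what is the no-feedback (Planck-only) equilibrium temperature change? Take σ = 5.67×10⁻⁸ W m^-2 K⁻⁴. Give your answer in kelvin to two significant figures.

The baseline emission temperature is T_e = 221.9 K.
ΔF = Δ[S(1−α)]/4 = (1−0.476)·+54.6/4 = 7.153 W m^-2.
Linearising σT⁴ gives d(σT⁴)/dT = 4σT_e³ = 2.479 W m^-2 per K.
Hence the no-feedback warming is ΔF/(4σT_e³) = 2.89 K.

2.9 K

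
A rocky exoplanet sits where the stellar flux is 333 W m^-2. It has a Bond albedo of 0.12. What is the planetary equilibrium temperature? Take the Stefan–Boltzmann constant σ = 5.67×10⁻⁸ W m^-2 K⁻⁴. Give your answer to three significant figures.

190 K

Absorbed flux (global mean): S(1−α)/4 = 333.0·0.88/4 = 73.26 W m^-2.
In equilibrium σT⁴ equals this, so T = 189.6 K.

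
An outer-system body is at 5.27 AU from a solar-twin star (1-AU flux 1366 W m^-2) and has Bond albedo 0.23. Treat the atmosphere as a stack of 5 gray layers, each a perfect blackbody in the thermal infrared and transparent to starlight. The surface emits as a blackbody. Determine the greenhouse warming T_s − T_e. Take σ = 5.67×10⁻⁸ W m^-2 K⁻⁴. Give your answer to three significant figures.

Flux at the orbit: S = 1366/(5.27)² = 49.18 W m^-2.
The effective emission temperature is T_e = [S(1−α)/(4σ)]^¼ = 113.7 K.
Surface: T_s = (6)^¼·T_e = 177.9 K.
So the greenhouse effect raises the surface by 177.9 − 113.7 = 64.24 K.

64.2 kelvin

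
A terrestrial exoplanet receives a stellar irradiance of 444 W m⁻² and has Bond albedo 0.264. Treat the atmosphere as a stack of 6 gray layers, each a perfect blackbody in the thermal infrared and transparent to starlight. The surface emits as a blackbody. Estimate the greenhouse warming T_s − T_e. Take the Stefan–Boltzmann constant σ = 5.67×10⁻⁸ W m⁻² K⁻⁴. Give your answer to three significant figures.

122 K

Top-of-atmosphere balance: σT_e⁴ = S(1−α)/4 = 81.70 W m⁻² → T_e = 194.8 K.
T_s = (N+1)^(1/4)·T_e = 316.9 K.
So the greenhouse effect raises the surface by 316.9 − 194.8 = 122.1 K.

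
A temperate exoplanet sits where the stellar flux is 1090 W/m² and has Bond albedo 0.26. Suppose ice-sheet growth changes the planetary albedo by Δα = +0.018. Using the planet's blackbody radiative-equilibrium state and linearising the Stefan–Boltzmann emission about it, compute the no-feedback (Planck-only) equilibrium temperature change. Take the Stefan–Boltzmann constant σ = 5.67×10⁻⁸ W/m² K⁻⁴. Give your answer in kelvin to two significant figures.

Reference equilibrium: T_e = [S(1−α)/(4σ)]^(1/4) = 244.2 K.
TOA radiative forcing: ΔF = −S·Δα/4 = −1090·(+0.018)/4 = -4.905 W/m².
Linearising σT⁴ gives d(σT⁴)/dT = 4σT_e³ = 3.303 W/m² per K.
Hence the no-feedback warming is ΔF/(4σT_e³) = -1.49 K.

-1.5 kelvin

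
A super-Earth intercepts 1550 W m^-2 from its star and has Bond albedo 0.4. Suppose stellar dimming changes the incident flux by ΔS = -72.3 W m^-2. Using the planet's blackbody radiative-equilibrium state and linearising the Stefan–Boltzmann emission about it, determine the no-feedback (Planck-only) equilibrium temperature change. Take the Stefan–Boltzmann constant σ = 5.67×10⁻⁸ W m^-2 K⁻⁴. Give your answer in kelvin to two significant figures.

The baseline emission temperature is T_e = 253.1 K.
Only a fraction (1−α) is absorbed and it's spread over 4πR², so ΔF = (1−α)ΔS/4 = -10.84 W m^-2.
The Planck feedback parameter is 4σT_e³ = 3.675 W m^-2/K.
Hence the no-feedback warming is ΔF/(4σT_e³) = -2.95 K.

-3.0 K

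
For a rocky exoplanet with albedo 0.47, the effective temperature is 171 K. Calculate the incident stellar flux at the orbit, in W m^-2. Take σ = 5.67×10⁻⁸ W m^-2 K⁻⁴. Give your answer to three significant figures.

366 W m^-2

From S(1−α)/4 = σT⁴: S = 4σT⁴/(1−α).
σT⁴ = 5.67×10⁻⁸·(171)⁴ = 48.48 W m^-2.
So S = 4×48.48/(1−0.47) = 365.9 W m^-2.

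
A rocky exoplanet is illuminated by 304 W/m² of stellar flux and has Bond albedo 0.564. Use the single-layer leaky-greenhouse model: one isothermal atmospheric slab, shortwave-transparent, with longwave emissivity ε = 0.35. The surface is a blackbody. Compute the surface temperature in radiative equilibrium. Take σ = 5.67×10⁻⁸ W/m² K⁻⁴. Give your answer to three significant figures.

163 kelvin

The planet radiates to space at T_e = [S(1−α)/(4σ)]^(1/4) = 155.5 K.
Surface balance with a leaky layer gives σT_s⁴ = σT_e⁴·2/(2−ε), so T_s = T_e·[2/(2−0.35)]^(1/4) = 163.1 K.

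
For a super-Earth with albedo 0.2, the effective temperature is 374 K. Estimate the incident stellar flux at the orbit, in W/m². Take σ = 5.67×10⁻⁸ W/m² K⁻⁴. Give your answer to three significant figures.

5550 W/m²

From S(1−α)/4 = σT⁴: S = 4σT⁴/(1−α).
σT⁴ = 5.67×10⁻⁸·(374)⁴ = 1109 W/m².
S = 4·1109/0.8 = 5547 W/m².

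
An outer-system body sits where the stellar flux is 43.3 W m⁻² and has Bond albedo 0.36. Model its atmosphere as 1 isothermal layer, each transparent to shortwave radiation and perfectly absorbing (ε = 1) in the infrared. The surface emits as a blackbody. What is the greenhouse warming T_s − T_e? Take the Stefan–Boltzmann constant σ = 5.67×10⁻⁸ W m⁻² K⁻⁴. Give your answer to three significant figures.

19.9 K

Top-of-atmosphere balance: σT_e⁴ = S(1−α)/4 = 6.928 W m⁻² → T_e = 105.1 K.
T_s = (N+1)^(1/4)·T_e = 125.0 K.
So the greenhouse effect raises the surface by 125.0 − 105.1 = 19.89 K.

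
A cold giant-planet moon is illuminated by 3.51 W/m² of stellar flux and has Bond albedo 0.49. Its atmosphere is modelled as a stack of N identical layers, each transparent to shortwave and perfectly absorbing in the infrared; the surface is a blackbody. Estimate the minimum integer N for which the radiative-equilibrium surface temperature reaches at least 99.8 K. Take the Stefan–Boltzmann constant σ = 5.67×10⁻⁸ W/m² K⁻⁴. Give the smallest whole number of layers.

Top-of-atmosphere balance: σT_e⁴ = S(1−α)/4 = 0.4475 W/m² → T_e = 53.00 K.
Since T_s⁴ = (N+1)T_e⁴, we need N ≥ (T_s/T_e)⁴ − 1 = 11.569.
The minimum whole number is N = 12.

12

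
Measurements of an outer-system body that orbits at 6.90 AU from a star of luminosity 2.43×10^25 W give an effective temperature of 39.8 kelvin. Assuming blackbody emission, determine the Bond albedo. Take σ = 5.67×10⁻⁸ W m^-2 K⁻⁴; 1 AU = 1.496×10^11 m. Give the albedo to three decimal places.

0.686

d = 6.90 × 1.496×10^11 m = 1.032×10^12 m.
S = L/(4πd²) = 1.815 W m^-2.
Energy balance: S(1−α)/4 = σT⁴, so 1−α = 4σT⁴/S.
σT⁴ = 0.1423 W m^-2, so 4σT⁴ = 0.5691 W m^-2.
Hence α = 1 − 0.5691/1.815 = 0.6864.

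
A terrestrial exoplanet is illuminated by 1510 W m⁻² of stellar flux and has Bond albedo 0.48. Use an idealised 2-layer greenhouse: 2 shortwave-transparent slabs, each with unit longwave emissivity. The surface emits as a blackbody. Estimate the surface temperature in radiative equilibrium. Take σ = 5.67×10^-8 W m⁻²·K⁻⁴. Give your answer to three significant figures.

The effective emission temperature is T_e = [S(1−α)/(4σ)]^¼ = 242.6 K.
With N = 2 opaque layers, T_s = (N+1)^(1/4)·T_e = 3^(1/4)·242.6 = 319.2 K.

319 kelvin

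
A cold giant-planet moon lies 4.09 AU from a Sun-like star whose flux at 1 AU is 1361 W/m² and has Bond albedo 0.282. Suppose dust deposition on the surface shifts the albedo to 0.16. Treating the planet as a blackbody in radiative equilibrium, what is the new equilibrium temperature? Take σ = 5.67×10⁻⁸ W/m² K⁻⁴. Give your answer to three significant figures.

Flux at the orbit: S = 1361/(4.09)² = 81.36 W/m².
With the new albedo, S(1−α₂)/4 = 17.09 W/m², so T₂ = 131.8 K.

132 K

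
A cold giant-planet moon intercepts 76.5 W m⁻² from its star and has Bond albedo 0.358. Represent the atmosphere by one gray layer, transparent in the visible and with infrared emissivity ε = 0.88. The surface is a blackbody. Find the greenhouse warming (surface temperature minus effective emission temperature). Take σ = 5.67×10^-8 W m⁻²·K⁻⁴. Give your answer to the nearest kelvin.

Effective emission temperature (TOA balance): σT_e⁴ = S(1−α)/4 = 12.28 W m⁻² → T_e = 121.3 K.
The surface balance (absorbed SW + ε·downward IR = σT_s⁴) with T_a⁴ = T_s⁴/2 reduces to T_s = T_e·[2/(2−ε)]^¼ = 140.2 K.
T_s − T_e = 140.2 − 121.3 = 18.92 K.

19 kelvin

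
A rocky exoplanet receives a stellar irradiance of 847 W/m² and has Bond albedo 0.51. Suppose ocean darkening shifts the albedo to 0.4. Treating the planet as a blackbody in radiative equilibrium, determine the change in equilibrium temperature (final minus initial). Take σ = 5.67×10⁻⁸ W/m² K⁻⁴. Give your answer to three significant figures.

Initial: T₁ = [S(1−0.51)/(4σ)]^(1/4) = 206.8 K.
Final:   T₂ = [S(1−0.4)/(4σ)]^(1/4) = 217.6 K.
ΔT = T₂ − T₁ = 10.74 K.

10.7 K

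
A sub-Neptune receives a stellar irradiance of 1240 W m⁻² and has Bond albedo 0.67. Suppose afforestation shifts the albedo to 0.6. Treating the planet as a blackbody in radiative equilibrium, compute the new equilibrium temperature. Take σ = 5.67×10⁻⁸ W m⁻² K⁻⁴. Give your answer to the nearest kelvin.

New equilibrium: T₂ = [(1−0.6)·1240/(4σ)]^(1/4) = 216.3 K.

216 K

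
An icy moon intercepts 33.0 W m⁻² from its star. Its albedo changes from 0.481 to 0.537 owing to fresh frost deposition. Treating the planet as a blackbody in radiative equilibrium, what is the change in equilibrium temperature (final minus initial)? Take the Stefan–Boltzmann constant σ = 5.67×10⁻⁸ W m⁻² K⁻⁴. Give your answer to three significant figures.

Initial: T₁ = [S(1−0.481)/(4σ)]^(1/4) = 93.22 K.
With α = 0.537, T₂ = 90.60 K.
ΔT = T₂ − T₁ = -2.623 K.

-2.62 kelvin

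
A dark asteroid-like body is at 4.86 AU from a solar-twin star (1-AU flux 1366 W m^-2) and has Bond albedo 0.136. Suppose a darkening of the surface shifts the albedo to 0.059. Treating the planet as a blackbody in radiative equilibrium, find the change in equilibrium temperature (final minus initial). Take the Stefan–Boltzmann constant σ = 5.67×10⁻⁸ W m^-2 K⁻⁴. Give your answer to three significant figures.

Irradiance scales as 1/d², so S = 1366 W m^-2 × (1/4.86)² = 57.83 W m^-2.
Before: T₁ = [57.83·0.864/(4σ)]^(1/4) = 121.8 K.
After:  T₂ = [57.83·0.941/(4σ)]^(1/4) = 124.5 K.
ΔT = T₂ − T₁ = 2.628 K.

2.63 kelvin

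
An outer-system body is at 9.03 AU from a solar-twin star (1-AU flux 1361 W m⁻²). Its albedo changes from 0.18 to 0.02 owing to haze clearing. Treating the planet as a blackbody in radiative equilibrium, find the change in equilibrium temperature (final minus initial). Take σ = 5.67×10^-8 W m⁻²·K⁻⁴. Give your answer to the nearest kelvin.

Irradiance scales as 1/d², so S = 1361 W m⁻² × (1/9.03)² = 16.69 W m⁻².
With α = 0.18, T₁ = 88.14 K.
After:  T₂ = [16.69·0.98/(4σ)]^(1/4) = 92.15 K.
ΔT = T₂ − T₁ = 4.016 K.

4 kelvin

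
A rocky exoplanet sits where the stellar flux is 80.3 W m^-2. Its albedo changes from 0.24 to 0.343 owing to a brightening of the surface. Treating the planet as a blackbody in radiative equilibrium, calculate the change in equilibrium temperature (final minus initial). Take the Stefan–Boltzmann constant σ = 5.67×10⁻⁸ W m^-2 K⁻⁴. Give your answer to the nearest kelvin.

-5 K

With α = 0.24, T₁ = 128.1 K.
Final:   T₂ = [S(1−0.343)/(4σ)]^(1/4) = 123.5 K.
ΔT = T₂ − T₁ = -4.579 K.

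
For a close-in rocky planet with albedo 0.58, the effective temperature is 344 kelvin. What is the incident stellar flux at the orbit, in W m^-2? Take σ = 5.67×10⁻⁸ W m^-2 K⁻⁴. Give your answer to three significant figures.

7560 W m^-2

From S(1−α)/4 = σT⁴: S = 4σT⁴/(1−α).
The emitted flux is σT⁴ = 794.0 W m^-2.
S = 4·794.0/0.42 = 7562 W m^-2.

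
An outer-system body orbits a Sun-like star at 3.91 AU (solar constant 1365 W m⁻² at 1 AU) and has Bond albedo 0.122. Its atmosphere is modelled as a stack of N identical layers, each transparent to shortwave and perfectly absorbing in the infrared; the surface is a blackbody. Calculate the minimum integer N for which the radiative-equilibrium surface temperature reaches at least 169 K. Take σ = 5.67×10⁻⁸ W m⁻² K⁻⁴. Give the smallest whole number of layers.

2

By the inverse-square law, S = 1365/3.91² = 89.29 W m⁻².
The effective emission temperature is T_e = [S(1−α)/(4σ)]^¼ = 136.4 K.
Since T_s⁴ = (N+1)T_e⁴, we need N ≥ (T_s/T_e)⁴ − 1 = 1.360.
Rounding up, N = 2.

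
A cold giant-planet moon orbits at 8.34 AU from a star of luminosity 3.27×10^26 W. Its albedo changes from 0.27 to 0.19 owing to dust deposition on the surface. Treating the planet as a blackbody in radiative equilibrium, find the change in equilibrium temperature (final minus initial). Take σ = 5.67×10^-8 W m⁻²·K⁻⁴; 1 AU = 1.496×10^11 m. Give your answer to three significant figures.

Orbital distance: d = 8.34 AU = 1.248×10^12 m.
S = L/(4πd²) = 16.72 W m⁻².
Before: T₁ = [16.72·0.73/(4σ)]^(1/4) = 85.65 K.
Final:   T₂ = [S(1−0.19)/(4σ)]^(1/4) = 87.90 K.
ΔT = T₂ − T₁ = 2.256 K.

2.26 K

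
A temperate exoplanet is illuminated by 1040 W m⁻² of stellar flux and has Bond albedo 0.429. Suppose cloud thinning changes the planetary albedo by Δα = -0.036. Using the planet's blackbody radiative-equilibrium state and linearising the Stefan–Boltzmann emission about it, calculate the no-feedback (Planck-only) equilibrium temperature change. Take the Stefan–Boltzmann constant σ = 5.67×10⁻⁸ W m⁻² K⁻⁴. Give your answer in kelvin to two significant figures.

3.6 kelvin

Unperturbed T_e = [1040·(1−0.429)/(4σ)]^¼ = 226.2 K.
ΔF = −(S/4)Δα = −(1040/4)×(-0.036) = 9.360 W m⁻².
Planck response: λ_P = 4σT_e³ = 4·5.67×10⁻⁸·(226.2)³ = 2.625 W m⁻²/K.
Hence the no-feedback warming is ΔF/(4σT_e³) = 3.57 K.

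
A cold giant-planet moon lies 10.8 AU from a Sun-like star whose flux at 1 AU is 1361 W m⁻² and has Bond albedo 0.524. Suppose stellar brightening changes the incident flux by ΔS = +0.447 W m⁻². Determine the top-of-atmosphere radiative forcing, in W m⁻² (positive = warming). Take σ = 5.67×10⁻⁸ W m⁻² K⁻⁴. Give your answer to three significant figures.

By the inverse-square law, S = 1361/10.8² = 11.67 W m⁻².
TOA radiative forcing: ΔF = (1−α)ΔS/4 = 0.476·(+0.447)/4 = 0.05319 W m⁻².

0.0532 W m⁻²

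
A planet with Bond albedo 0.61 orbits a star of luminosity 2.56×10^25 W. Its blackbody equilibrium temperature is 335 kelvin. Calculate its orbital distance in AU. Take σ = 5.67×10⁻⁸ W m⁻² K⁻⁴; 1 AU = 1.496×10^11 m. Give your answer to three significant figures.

0.111 AU

Energy balance gives S = 4σT⁴/(1−α) = 7324 W m⁻².
From L = 4πd²S, d = √(2.56×10^25/(4π·7324)) = 1.668×10^10 m = 0.1115 AU.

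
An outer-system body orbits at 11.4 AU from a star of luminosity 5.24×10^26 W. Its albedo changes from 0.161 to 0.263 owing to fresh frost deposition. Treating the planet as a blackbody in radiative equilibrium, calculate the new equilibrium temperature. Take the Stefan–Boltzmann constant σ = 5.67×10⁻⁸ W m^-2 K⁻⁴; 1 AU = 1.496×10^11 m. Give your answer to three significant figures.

Orbital distance: d = 11.4 AU = 1.705×10^12 m.
S = L/(4πd²) = 14.34 W m^-2.
With the new albedo, S(1−α₂)/4 = 2.642 W m^-2, so T₂ = 82.62 K.

82.6 K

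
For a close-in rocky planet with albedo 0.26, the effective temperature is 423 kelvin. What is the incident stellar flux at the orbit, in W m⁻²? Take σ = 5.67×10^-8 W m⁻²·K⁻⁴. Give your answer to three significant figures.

9810 W m⁻²

From S(1−α)/4 = σT⁴: S = 4σT⁴/(1−α).
σT⁴ = 5.67×10⁻⁸·(423)⁴ = 1815 W m⁻².
S = 4·1815/0.74 = 9812 W m⁻².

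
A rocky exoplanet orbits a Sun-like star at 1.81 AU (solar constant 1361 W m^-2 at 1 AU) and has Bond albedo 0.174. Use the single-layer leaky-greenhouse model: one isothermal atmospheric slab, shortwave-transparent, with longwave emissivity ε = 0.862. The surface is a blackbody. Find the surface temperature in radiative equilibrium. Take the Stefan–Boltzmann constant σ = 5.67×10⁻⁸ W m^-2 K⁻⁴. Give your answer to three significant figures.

227 K

By the inverse-square law, S = 1361/1.81² = 415.4 W m^-2.
Effective emission temperature (TOA balance): σT_e⁴ = S(1−α)/4 = 85.79 W m^-2 → T_e = 197.2 K.
Surface balance with a leaky layer gives σT_s⁴ = σT_e⁴·2/(2−ε), so T_s = T_e·[2/(2−0.862)]^(1/4) = 227.1 K.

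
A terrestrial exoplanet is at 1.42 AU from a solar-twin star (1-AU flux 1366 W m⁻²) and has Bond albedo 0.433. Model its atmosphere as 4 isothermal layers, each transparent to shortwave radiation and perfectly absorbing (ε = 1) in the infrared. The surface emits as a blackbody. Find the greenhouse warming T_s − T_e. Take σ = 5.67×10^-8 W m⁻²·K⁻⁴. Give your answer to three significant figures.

100 kelvin

Irradiance scales as 1/d², so S = 1366 W m⁻² × (1/1.42)² = 677.4 W m⁻².
Top-of-atmosphere balance: σT_e⁴ = S(1−α)/4 = 96.03 W m⁻² → T_e = 202.9 K.
T_s = (N+1)^(1/4)·T_e = 303.4 K.
Warming: T_s − T_e = 100.5 K.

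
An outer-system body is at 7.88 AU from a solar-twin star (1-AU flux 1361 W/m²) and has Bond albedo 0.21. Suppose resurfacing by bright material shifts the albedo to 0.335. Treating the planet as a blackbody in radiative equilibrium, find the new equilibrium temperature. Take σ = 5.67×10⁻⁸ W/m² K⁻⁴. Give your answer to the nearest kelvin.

90 K

Irradiance scales as 1/d², so S = 1361 W/m² × (1/7.88)² = 21.92 W/m².
With the new albedo, S(1−α₂)/4 = 3.644 W/m², so T₂ = 89.54 K.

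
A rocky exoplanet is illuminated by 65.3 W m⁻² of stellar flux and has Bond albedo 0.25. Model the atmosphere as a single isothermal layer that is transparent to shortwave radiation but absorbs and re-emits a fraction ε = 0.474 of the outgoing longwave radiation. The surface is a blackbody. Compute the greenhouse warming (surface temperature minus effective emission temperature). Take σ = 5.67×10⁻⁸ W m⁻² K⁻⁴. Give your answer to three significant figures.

8.48 kelvin

Effective emission temperature (TOA balance): σT_e⁴ = S(1−α)/4 = 12.24 W m⁻² → T_e = 121.2 K.
Surface balance with a leaky layer gives σT_s⁴ = σT_e⁴·2/(2−ε), so T_s = T_e·[2/(2−0.474)]^(1/4) = 129.7 K.
Greenhouse warming: T_s − T_e = 8.481 K.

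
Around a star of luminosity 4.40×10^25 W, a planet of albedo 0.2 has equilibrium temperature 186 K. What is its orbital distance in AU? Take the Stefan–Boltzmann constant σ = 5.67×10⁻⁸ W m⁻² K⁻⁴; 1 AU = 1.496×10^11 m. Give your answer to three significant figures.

The flux needed for this T is 4σT⁴/(1−0.2) = 339.3 W m⁻².
From L = 4πd²S, d = √(4.40×10^25/(4π·339.3)) = 1.016×10^11 m = 0.6790 AU.

0.679 AU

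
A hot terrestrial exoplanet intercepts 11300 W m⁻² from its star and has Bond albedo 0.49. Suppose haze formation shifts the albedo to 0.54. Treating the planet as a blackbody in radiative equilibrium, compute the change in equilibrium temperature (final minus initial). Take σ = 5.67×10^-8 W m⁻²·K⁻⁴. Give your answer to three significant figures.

-10.2 kelvin

Initial: T₁ = [S(1−0.49)/(4σ)]^(1/4) = 399.3 K.
With α = 0.54, T₂ = 389.1 K.
ΔT = T₂ − T₁ = -10.17 K.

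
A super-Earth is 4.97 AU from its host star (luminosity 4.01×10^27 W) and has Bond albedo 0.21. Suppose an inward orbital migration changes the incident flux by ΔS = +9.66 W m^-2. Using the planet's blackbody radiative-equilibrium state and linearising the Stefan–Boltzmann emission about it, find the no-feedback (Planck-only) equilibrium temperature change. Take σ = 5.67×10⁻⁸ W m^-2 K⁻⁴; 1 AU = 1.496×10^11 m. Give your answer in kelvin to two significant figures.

d = 4.97 × 1.496×10^11 m = 7.435×10^11 m.
S = L/(4πd²) = 577.2 W m^-2.
Unperturbed T_e = [577.2·(1−0.21)/(4σ)]^¼ = 211.8 K.
TOA radiative forcing: ΔF = (1−α)ΔS/4 = 0.79·(+9.66)/4 = 1.908 W m^-2.
Planck response: λ_P = 4σT_e³ = 4·5.67×10⁻⁸·(211.8)³ = 2.154 W m^-2/K.
ΔT₀ = ΔF/λ_P = 1.908/2.154 = 0.886 K.

0.89 K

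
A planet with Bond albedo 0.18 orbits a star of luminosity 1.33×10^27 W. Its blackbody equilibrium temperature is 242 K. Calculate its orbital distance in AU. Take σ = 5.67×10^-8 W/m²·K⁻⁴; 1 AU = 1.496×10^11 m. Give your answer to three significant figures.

2.23 AU

The flux needed for this T is 4σT⁴/(1−0.18) = 948.6 W/m².
Then d = [L/(4πS)]^(1/2) = 3.340×10^11 m, i.e. 2.233 AU.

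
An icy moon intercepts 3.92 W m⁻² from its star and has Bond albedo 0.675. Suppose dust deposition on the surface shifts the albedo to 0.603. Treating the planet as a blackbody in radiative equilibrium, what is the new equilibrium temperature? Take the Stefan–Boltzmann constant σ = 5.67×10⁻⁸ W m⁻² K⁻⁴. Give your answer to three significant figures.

New equilibrium: T₂ = [(1−0.603)·3.920/(4σ)]^(1/4) = 51.18 K.

51.2 K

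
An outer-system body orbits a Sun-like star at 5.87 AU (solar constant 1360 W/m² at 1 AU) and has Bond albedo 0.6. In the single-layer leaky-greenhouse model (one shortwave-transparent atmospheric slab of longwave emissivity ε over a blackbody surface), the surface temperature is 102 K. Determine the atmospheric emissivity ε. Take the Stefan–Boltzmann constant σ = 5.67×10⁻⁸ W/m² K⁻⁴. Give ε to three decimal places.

By the inverse-square law, S = 1360/5.87² = 39.47 W/m².
TOA balance gives T_e = 91.34 K.
Inverting T_s⁴ = 2T_e⁴/(2−ε): (T_e/T_s)⁴ = 0.6431, so ε = 2(1 − 0.6431) = 0.7138.

0.714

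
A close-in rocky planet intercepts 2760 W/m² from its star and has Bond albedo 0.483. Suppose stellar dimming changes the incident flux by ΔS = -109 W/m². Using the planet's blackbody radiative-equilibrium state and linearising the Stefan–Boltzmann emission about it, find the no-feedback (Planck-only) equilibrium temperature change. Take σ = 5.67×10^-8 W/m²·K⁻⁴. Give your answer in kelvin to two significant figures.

Unperturbed T_e = [2760·(1−0.483)/(4σ)]^¼ = 281.6 K.
ΔF = Δ[S(1−α)]/4 = (1−0.483)·-109/4 = -14.09 W/m².
Linearising σT⁴ gives d(σT⁴)/dT = 4σT_e³ = 5.067 W/m² per K.
ΔT₀ = ΔF/λ_P = -14.09/5.067 = -2.78 K.

-2.8 K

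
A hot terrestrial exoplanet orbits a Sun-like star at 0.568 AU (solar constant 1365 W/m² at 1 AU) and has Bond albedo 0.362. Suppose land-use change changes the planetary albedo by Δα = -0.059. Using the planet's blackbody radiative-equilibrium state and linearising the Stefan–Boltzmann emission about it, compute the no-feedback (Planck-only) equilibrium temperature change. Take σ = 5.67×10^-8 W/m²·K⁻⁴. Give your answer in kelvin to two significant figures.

7.6 K

Irradiance scales as 1/d², so S = 1365 W/m² × (1/0.568)² = 4231 W/m².
Unperturbed T_e = [4231·(1−0.362)/(4σ)]^¼ = 330.3 K.
TOA radiative forcing: ΔF = −S·Δα/4 = −4231·(-0.059)/4 = 62.41 W/m².
Linearising σT⁴ gives d(σT⁴)/dT = 4σT_e³ = 8.172 W/m² per K.
ΔT₀ = ΔF/λ_P = 62.41/8.172 = 7.64 K.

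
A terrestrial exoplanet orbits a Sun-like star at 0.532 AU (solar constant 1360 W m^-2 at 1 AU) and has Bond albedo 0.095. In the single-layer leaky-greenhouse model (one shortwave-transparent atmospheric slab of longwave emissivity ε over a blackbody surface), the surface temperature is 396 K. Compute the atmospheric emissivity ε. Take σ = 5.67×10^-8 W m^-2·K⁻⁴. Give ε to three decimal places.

Flux at the orbit: S = 1360/(0.532)² = 4805 W m^-2.
TOA balance gives T_e = 372.1 K.
Inverting T_s⁴ = 2T_e⁴/(2−ε): (T_e/T_s)⁴ = 0.7797, so ε = 2(1 − 0.7797) = 0.4406.

0.441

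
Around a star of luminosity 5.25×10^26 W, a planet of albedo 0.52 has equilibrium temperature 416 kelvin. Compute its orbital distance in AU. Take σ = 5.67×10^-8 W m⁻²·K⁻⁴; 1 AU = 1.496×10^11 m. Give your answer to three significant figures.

0.363 AU

The flux needed for this T is 4σT⁴/(1−0.52) = 14150 W m⁻².
S = L/(4πd²) → d = √(L/4πS) = √(5.25×10^26/(4π·14150)) = 5.434×10^10 m = 0.3632 AU.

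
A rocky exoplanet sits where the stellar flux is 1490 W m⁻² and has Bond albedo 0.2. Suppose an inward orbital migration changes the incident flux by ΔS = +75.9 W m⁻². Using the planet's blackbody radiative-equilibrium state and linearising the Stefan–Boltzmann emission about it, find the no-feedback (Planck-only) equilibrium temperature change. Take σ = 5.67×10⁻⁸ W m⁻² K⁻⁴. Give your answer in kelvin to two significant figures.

Reference equilibrium: T_e = [S(1−α)/(4σ)]^(1/4) = 269.3 K.
TOA radiative forcing: ΔF = (1−α)ΔS/4 = 0.8·(+75.9)/4 = 15.18 W m⁻².
Linearising σT⁴ gives d(σT⁴)/dT = 4σT_e³ = 4.427 W m⁻² per K.
Hence the no-feedback warming is ΔF/(4σT_e³) = 3.43 K.

3.4 kelvin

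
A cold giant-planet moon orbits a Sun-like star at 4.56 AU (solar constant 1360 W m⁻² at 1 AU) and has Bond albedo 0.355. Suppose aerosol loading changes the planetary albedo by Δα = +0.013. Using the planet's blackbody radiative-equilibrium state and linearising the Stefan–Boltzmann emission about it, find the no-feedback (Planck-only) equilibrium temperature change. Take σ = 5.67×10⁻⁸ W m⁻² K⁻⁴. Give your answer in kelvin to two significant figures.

Flux at the orbit: S = 1360/(4.56)² = 65.40 W m⁻².
Unperturbed T_e = [65.40·(1−0.355)/(4σ)]^¼ = 116.8 K.
TOA radiative forcing: ΔF = −S·Δα/4 = −65.40·(+0.013)/4 = -0.2126 W m⁻².
The Planck feedback parameter is 4σT_e³ = 0.3612 W m⁻²/K.
So ΔT₀ = -0.2126/0.3612 = -0.588 K.

-0.59 kelvin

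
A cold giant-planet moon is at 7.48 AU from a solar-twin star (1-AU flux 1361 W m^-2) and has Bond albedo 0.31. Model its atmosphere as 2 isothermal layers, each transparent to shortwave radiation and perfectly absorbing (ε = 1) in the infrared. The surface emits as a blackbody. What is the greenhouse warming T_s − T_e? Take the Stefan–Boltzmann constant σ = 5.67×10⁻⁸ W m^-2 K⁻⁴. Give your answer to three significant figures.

29.3 K

By the inverse-square law, S = 1361/7.48² = 24.33 W m^-2.
Top-of-atmosphere balance: σT_e⁴ = S(1−α)/4 = 4.196 W m^-2 → T_e = 92.75 K.
T_s = (N+1)^(1/4)·T_e = 122.1 K.
So the greenhouse effect raises the surface by 122.1 − 92.75 = 29.32 K.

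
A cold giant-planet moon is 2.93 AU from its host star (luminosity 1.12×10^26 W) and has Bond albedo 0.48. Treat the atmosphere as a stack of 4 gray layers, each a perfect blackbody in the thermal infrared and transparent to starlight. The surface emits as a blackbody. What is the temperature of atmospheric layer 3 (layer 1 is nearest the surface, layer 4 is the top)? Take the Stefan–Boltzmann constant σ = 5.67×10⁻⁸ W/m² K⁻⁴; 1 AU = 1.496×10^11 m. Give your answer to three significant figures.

121 K

d = 2.93 × 1.496×10^11 m = 4.383×10^11 m.
S = L/(4πd²) = 46.39 W/m².
Top-of-atmosphere balance: σT_e⁴ = S(1−α)/4 = 6.030 W/m² → T_e = 101.6 K.
Each opaque layer satisfies 2T_j⁴ = T_{j−1}⁴ + T_{j+1}⁴, giving T_k⁴ = (N+1−k)T_e⁴.
T_3 = (2)^(1/4)·101.6 = 120.8 K.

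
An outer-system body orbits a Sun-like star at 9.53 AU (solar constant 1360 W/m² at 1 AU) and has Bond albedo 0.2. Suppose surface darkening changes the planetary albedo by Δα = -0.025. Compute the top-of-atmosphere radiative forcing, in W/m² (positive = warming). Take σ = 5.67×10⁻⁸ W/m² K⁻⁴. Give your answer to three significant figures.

0.0936 W/m²

Irradiance scales as 1/d², so S = 1360 W/m² × (1/9.53)² = 14.97 W/m².
ΔF = −(S/4)Δα = −(14.97/4)×(-0.025) = 0.09359 W/m².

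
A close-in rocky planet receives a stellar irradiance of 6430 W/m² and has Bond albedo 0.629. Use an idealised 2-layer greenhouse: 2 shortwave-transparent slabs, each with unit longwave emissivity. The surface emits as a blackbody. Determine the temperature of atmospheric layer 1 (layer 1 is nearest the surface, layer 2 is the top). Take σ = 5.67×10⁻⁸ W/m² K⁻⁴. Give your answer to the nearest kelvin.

381 kelvin

OLR = S(1−α)/4 = 596.4 W/m²; the top layer radiates at T_e = 320.2 K.
In the N-layer model, layer k (counted from the surface) has T_k = (N+1−k)^(1/4)·T_e.
T_1 = (2)^(1/4)·320.2 = 380.8 K.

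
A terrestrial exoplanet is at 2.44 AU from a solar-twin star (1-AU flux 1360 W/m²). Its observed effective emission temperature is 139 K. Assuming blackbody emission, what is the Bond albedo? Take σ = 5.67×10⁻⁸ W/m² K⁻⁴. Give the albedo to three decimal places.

Flux at the orbit: S = 1360/(2.44)² = 228.4 W/m².
Energy balance: S(1−α)/4 = σT⁴, so 1−α = 4σT⁴/S.
4σT⁴ = 4·5.67×10⁻⁸·(139)⁴ = 84.66 W/m².
Hence α = 1 − 84.66/228.4 = 0.6294.

0.629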